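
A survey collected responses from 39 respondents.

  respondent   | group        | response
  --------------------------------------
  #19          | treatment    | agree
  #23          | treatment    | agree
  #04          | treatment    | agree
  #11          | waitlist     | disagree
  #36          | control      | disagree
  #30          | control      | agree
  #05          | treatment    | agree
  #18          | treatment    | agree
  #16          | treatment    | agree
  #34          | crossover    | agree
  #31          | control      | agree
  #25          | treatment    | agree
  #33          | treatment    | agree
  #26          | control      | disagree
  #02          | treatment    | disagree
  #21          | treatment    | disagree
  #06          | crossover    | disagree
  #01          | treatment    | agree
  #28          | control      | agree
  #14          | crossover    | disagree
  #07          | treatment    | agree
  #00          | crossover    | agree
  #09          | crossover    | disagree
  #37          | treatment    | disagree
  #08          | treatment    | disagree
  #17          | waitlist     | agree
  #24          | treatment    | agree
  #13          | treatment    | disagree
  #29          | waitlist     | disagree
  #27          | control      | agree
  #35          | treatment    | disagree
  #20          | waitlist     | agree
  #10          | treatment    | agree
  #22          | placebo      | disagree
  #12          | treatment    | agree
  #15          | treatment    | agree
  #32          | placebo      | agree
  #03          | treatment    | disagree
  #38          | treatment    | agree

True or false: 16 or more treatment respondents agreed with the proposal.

False

Truth condition: |A ∩ B| ≥ 16.
|A| = 22, |A ∩ B| = 15, |A ∖ B| = 7.
|A ∩ B| = 15, so the statement is false.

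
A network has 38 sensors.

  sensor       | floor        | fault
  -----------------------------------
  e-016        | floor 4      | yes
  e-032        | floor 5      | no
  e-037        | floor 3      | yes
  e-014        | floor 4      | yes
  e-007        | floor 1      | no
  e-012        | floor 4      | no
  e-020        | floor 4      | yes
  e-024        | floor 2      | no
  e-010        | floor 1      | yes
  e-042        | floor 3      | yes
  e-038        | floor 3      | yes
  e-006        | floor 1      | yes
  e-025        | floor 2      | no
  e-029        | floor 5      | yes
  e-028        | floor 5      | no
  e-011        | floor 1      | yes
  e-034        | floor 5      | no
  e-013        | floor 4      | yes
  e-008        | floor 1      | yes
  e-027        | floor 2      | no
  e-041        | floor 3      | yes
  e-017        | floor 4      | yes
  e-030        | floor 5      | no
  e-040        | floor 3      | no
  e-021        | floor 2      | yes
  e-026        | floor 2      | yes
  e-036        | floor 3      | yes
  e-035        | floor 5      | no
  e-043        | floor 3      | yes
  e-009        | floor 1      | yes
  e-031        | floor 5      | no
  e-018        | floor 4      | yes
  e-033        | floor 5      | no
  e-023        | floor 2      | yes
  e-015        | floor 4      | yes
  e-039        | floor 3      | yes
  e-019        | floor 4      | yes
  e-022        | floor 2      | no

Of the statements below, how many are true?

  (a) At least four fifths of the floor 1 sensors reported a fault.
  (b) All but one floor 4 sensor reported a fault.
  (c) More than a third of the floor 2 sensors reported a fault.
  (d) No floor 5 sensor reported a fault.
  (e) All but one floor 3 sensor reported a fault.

(a) floor 1: |A| = 6, |A ∩ B| = 5; needs |A ∩ B| / |A| ≥ 4/5 — true.
(b) floor 4: |A| = 9, |A ∩ B| = 8; needs |A ∖ B| = 1 — true.
(c) floor 2: |A| = 7, |A ∩ B| = 3; needs |A ∩ B| / |A| > 1/3 — true.
(d) floor 5: |A| = 8, |A ∩ B| = 1; needs A ∩ B = ∅ (|A ∩ B| = 0) — false.
(e) floor 3: |A| = 8, |A ∩ B| = 7; needs |A ∖ B| = 1 — true.

4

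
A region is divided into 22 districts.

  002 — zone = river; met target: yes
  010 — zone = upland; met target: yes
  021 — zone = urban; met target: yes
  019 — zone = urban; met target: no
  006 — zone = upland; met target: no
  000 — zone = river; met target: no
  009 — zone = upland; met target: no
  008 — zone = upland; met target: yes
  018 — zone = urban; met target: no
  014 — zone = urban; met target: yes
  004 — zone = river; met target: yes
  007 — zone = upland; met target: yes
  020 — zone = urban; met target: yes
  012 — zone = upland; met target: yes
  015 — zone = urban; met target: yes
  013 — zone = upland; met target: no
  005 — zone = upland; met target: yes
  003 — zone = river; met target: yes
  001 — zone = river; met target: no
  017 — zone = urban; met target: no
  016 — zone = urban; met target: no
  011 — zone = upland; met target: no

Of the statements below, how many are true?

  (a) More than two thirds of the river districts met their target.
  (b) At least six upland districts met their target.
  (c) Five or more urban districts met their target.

(a) river: |A| = 5, |A ∩ B| = 3; needs |A ∩ B| / |A| > 2/3 — false.
(b) upland: |A| = 9, |A ∩ B| = 5; needs |A ∩ B| ≥ 6 — false.
(c) urban: |A| = 8, |A ∩ B| = 4; needs |A ∩ B| ≥ 5 — false.

0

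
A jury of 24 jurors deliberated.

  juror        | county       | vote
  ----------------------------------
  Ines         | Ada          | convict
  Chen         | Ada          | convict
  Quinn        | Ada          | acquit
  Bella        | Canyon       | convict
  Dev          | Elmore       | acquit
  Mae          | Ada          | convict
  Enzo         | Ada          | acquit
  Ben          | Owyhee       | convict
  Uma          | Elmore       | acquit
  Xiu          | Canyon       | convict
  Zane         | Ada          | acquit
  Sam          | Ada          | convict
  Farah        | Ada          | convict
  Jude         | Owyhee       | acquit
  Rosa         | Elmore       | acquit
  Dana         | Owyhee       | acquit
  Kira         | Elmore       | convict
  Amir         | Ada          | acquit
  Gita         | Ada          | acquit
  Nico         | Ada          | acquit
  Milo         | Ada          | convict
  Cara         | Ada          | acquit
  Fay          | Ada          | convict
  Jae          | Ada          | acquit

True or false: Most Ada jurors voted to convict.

The determiner here denotes the relation: |A ∩ B| > |A ∖ B|.
|A| = 15, |A ∩ B| = 7, |A ∖ B| = 8.
7 < 8, so the statement is false.

False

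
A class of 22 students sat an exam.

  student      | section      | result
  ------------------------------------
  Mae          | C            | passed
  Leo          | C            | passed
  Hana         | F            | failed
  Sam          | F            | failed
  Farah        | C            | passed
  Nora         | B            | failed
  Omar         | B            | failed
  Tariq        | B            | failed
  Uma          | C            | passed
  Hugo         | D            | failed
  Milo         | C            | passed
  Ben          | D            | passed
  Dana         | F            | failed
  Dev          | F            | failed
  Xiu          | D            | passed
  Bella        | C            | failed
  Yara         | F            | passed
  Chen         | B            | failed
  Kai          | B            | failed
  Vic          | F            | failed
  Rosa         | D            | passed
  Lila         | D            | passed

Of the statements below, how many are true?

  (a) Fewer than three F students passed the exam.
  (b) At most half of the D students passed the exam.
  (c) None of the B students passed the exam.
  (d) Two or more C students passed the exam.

3

(a) F: |A| = 6, |A ∩ B| = 1; needs |A ∩ B| < 3 — true.
(b) D: |A| = 5, |A ∩ B| = 4; needs |A ∩ B| ≤ |A ∖ B| — false.
(c) B: |A| = 5, |A ∩ B| = 0; needs A ∩ B = ∅ (|A ∩ B| = 0) — true.
(d) C: |A| = 6, |A ∩ B| = 5; needs |A ∩ B| ≥ 2 — true.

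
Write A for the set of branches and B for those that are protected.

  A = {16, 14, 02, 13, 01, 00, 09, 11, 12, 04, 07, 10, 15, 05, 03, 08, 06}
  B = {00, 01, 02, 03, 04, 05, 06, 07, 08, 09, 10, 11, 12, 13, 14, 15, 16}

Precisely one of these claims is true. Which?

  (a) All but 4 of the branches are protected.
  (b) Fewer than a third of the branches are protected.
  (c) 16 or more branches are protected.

(c)

|A| = 17, |A ∩ B| = 17, |A ∖ B| = 0.
(a) requires |A ∖ B| = 4: false.
(b) requires |A ∩ B| / |A| < 1/3: false.
(c) requires |A ∩ B| ≥ 16: true.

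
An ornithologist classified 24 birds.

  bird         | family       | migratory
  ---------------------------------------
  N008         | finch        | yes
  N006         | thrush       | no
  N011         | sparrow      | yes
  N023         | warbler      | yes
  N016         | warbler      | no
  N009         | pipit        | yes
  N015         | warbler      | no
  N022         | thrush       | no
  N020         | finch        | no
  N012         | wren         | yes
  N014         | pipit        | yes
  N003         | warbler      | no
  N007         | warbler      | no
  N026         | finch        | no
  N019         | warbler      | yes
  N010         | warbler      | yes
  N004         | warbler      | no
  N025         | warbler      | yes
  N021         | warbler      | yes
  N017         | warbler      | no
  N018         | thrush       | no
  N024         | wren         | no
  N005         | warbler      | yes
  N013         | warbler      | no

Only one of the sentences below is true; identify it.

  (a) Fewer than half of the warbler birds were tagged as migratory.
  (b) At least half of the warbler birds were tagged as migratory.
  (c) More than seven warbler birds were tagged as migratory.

(a)

|A| = 13, |A ∩ B| = 6, |A ∖ B| = 7.
(a) requires |A ∩ B| < |A ∖ B|: true.
(b) requires |A ∩ B| ≥ |A ∖ B|: false.
(c) requires |A ∩ B| > 7: false.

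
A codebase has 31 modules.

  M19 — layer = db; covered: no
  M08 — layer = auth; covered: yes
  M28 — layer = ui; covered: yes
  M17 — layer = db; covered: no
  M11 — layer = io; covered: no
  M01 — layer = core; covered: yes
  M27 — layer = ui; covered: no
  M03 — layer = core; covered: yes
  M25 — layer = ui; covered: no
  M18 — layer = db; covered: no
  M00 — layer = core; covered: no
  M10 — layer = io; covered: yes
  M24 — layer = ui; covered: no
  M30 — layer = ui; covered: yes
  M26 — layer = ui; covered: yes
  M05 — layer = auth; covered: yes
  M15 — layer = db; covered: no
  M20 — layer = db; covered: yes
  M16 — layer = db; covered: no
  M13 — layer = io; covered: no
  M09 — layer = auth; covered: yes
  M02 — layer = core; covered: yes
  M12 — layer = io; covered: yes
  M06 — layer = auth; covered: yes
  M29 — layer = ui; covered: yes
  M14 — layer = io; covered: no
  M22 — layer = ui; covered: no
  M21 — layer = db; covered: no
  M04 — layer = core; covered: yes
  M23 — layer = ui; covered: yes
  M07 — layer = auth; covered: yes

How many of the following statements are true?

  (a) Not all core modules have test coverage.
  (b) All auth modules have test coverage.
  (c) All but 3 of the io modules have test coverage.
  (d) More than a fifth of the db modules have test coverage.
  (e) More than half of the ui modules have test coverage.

4

(a) core: |A| = 5, |A ∩ B| = 4; needs A ⊄ B (|A ∖ B| ≥ 1) — true.
(b) auth: |A| = 5, |A ∩ B| = 5; needs A ⊆ B, i.e. every element of A is in B (|A ∖ B| = 0) — true.
(c) io: |A| = 5, |A ∩ B| = 2; needs |A ∖ B| = 3 — true.
(d) db: |A| = 7, |A ∩ B| = 1; needs |A ∩ B| / |A| > 1/5 — false.
(e) ui: |A| = 9, |A ∩ B| = 5; needs |A ∩ B| > |A ∖ B| — true.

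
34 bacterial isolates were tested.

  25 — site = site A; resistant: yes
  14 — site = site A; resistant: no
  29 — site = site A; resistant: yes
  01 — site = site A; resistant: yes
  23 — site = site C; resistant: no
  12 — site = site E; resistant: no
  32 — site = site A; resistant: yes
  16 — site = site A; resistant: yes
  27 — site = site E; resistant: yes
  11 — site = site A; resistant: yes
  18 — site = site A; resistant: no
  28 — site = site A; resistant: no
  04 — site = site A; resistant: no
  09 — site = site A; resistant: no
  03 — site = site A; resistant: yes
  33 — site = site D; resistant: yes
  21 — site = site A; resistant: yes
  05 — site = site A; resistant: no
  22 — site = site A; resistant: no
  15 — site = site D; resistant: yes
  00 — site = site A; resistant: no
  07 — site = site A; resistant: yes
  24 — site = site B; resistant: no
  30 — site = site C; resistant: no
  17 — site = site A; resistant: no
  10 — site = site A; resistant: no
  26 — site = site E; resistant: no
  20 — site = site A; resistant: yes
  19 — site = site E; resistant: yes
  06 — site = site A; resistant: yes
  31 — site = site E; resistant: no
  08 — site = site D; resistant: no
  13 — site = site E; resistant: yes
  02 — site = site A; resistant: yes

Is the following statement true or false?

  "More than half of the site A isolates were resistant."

True

'More than half of the site A isolates were resistant' holds iff |A ∩ B| > |A ∖ B|.
|A| = 22, |A ∩ B| = 12, |A ∖ B| = 10.
12 > 10, so the statement is true.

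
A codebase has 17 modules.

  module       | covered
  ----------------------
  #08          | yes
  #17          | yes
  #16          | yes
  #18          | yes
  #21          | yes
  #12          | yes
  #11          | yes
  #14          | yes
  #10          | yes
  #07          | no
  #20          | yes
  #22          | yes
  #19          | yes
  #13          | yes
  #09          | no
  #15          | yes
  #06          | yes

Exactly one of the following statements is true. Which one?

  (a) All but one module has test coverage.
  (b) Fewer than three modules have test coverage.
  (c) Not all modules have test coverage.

|A| = 17, |A ∩ B| = 15, |A ∖ B| = 2.
(a) requires |A ∖ B| = 1: false.
(b) requires |A ∩ B| < 3: false.
(c) requires A ⊄ B (|A ∖ B| ≥ 1): true.

(c)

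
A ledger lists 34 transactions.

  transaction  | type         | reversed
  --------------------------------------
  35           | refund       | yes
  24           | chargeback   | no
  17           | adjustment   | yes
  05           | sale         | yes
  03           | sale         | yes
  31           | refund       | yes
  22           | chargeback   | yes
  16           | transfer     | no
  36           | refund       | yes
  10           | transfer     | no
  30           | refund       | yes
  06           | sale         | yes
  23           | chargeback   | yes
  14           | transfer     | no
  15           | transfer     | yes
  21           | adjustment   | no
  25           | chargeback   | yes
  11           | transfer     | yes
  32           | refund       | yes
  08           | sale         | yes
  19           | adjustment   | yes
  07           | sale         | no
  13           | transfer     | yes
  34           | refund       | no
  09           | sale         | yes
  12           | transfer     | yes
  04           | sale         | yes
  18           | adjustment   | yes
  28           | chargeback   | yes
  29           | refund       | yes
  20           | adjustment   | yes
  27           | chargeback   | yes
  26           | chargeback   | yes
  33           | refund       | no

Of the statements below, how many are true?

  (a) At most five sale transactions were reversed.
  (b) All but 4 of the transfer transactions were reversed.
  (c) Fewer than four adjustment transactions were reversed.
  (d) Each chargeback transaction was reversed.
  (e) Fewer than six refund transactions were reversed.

0

(a) sale: |A| = 7, |A ∩ B| = 6; needs |A ∩ B| ≤ 5 — false.
(b) transfer: |A| = 7, |A ∩ B| = 4; needs |A ∖ B| = 4 — false.
(c) adjustment: |A| = 5, |A ∩ B| = 4; needs |A ∩ B| < 4 — false.
(d) chargeback: |A| = 7, |A ∩ B| = 6; needs A ⊆ B, i.e. every element of A is in B (|A ∖ B| = 0) — false.
(e) refund: |A| = 8, |A ∩ B| = 6; needs |A ∩ B| < 6 — false.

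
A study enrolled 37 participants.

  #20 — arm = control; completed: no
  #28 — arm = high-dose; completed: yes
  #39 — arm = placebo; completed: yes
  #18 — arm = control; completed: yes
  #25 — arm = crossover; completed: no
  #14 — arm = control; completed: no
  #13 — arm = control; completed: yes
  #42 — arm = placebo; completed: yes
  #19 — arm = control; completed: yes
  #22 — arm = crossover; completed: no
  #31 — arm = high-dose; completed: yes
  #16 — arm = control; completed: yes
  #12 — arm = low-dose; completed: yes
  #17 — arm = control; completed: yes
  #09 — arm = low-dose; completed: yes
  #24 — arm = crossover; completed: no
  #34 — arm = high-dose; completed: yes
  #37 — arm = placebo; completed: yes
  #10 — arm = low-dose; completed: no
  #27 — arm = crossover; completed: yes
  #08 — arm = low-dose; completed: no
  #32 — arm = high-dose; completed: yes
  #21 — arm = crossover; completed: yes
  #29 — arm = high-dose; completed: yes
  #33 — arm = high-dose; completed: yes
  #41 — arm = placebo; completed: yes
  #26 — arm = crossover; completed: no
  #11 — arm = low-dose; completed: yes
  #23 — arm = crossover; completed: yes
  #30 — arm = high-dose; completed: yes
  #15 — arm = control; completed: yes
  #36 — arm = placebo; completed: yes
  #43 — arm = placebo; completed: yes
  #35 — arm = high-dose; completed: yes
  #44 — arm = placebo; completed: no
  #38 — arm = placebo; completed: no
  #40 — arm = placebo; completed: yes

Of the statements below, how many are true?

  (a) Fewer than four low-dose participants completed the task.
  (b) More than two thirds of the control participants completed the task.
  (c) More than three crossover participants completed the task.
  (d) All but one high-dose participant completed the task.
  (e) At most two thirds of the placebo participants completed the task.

2

(a) low-dose: |A| = 5, |A ∩ B| = 3; needs |A ∩ B| < 4 — true.
(b) control: |A| = 8, |A ∩ B| = 6; needs |A ∩ B| / |A| > 2/3 — true.
(c) crossover: |A| = 7, |A ∩ B| = 3; needs |A ∩ B| > 3 — false.
(d) high-dose: |A| = 8, |A ∩ B| = 8; needs |A ∖ B| = 1 — false.
(e) placebo: |A| = 9, |A ∩ B| = 7; needs |A ∩ B| / |A| ≤ 2/3 — false.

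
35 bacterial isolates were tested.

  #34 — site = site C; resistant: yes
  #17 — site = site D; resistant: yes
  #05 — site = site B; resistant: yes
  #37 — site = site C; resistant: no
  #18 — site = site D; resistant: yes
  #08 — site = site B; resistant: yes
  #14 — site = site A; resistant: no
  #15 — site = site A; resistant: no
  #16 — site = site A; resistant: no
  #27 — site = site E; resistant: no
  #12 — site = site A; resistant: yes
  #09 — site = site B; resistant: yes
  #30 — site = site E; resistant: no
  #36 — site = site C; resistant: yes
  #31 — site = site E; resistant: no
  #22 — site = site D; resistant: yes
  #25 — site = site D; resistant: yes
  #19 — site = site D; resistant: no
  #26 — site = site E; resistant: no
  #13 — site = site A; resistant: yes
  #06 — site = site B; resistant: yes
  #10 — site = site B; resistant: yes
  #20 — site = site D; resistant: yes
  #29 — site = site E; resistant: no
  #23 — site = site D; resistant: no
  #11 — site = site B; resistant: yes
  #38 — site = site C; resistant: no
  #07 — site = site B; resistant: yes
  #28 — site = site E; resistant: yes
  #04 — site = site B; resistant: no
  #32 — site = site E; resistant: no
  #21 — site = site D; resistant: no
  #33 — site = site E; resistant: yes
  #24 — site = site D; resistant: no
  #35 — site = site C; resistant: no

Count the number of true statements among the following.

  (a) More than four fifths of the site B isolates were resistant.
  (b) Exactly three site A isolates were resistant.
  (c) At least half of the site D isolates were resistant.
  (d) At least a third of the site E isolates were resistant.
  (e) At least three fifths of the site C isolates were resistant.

2

(a) site B: |A| = 8, |A ∩ B| = 7; needs |A ∩ B| / |A| > 4/5 — true.
(b) site A: |A| = 5, |A ∩ B| = 2; needs |A ∩ B| = 3 — false.
(c) site D: |A| = 9, |A ∩ B| = 5; needs |A ∩ B| ≥ |A ∖ B| — true.
(d) site E: |A| = 8, |A ∩ B| = 2; needs |A ∩ B| / |A| ≥ 1/3 — false.
(e) site C: |A| = 5, |A ∩ B| = 2; needs |A ∩ B| / |A| ≥ 3/5 — false.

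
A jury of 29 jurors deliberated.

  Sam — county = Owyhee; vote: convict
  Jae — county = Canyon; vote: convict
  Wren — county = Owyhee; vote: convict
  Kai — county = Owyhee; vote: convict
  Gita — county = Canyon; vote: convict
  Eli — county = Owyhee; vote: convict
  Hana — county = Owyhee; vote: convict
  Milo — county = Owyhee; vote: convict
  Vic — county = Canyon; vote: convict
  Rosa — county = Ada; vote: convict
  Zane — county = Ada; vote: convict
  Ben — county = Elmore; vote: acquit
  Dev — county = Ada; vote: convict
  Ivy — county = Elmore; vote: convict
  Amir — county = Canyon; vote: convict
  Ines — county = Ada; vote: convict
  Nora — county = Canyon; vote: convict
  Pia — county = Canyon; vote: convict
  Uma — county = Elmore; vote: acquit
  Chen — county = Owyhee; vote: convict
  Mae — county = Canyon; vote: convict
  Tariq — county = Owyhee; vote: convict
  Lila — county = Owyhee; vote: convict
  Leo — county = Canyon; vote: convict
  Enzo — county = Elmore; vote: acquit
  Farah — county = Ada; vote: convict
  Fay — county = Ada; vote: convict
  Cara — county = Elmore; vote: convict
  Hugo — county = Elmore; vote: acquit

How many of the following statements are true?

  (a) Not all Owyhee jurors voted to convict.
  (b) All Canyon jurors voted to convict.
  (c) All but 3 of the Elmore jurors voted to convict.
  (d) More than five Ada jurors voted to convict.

(a) Owyhee: |A| = 9, |A ∩ B| = 9; needs A ⊄ B (|A ∖ B| ≥ 1) — false.
(b) Canyon: |A| = 8, |A ∩ B| = 8; needs A ⊆ B, i.e. every element of A is in B (|A ∖ B| = 0) — true.
(c) Elmore: |A| = 6, |A ∩ B| = 2; needs |A ∖ B| = 3 — false.
(d) Ada: |A| = 6, |A ∩ B| = 6; needs |A ∩ B| > 5 — true.

2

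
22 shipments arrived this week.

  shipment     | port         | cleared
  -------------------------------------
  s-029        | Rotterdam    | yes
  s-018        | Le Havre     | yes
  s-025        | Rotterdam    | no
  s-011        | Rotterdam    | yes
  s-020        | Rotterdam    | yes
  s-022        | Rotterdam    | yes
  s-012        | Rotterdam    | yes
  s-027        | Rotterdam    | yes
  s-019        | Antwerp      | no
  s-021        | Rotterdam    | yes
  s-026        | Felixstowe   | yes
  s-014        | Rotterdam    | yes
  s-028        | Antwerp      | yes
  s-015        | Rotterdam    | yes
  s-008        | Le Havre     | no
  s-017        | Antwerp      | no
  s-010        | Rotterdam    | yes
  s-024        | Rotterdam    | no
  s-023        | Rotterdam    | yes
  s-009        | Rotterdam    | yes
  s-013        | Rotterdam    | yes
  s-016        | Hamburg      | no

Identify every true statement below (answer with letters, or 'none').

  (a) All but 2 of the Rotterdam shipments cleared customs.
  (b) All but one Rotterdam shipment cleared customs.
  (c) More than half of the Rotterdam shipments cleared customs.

(a), (c)

|A| = 15, |A ∩ B| = 13, |A ∖ B| = 2.
(a) |A ∖ B| = 2: holds.
(b) |A ∖ B| = 1: fails.
(c) |A ∩ B| > |A ∖ B|: holds.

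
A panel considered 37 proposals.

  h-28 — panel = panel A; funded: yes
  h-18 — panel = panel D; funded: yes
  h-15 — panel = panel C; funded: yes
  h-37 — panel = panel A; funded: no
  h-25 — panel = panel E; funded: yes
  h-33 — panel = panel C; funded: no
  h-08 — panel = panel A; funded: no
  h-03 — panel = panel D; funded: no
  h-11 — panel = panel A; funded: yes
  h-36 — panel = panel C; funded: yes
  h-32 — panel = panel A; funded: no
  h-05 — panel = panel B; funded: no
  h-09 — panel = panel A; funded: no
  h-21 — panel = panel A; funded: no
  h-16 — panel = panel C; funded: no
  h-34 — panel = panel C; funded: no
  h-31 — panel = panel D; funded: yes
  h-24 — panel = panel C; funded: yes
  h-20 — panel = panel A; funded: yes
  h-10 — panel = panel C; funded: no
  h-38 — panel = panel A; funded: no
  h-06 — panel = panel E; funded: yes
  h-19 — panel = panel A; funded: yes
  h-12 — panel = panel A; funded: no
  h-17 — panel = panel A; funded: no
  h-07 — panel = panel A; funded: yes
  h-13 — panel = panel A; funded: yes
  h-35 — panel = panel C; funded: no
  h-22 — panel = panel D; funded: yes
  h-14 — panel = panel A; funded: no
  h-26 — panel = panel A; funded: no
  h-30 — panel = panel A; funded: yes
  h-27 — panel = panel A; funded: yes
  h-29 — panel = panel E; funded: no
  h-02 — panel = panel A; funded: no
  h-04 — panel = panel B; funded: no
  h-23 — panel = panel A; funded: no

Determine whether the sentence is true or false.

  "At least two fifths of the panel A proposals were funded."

True

The determiner here denotes the relation: |A ∩ B| / |A| ≥ 2/5.
|A| = 20, |A ∩ B| = 8, |A ∖ B| = 12.
|A ∩ B|/|A| = 8/20, so the statement is true.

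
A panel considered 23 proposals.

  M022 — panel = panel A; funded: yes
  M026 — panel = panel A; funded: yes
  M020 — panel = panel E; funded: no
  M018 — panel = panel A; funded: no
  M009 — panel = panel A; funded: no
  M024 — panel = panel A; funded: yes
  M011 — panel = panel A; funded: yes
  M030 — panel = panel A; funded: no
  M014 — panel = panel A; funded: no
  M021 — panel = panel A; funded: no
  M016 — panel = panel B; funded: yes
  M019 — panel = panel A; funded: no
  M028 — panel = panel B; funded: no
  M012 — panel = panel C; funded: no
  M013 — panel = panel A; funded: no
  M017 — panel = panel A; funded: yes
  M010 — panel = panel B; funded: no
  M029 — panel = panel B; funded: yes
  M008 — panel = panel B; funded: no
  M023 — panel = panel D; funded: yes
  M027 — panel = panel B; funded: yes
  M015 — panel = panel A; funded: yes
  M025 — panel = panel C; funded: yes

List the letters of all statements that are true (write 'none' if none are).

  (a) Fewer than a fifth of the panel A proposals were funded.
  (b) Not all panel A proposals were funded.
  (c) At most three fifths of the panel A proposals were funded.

(b), (c)

|A| = 13, |A ∩ B| = 6, |A ∖ B| = 7.
(a) |A ∩ B| / |A| < 1/5: fails.
(b) A ⊄ B (|A ∖ B| ≥ 1): holds.
(c) |A ∩ B| / |A| ≤ 3/5: holds.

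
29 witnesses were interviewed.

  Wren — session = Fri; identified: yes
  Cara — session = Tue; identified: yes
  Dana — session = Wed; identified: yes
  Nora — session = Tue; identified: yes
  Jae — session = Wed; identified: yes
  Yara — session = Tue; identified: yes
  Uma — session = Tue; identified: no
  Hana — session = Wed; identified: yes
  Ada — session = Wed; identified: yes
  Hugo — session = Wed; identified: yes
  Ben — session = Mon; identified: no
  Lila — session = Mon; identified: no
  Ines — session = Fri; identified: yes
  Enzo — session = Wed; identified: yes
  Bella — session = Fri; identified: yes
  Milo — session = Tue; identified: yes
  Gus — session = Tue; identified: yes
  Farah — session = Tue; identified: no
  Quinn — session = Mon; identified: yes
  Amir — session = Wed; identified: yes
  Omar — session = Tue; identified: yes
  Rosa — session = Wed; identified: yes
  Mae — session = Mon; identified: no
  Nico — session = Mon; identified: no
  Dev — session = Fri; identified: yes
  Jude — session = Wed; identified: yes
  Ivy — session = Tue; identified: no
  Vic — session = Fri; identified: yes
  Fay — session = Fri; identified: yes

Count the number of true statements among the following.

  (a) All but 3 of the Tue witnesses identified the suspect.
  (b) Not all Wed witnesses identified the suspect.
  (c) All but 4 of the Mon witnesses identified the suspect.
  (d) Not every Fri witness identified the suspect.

2

(a) Tue: |A| = 9, |A ∩ B| = 6; needs |A ∖ B| = 3 — true.
(b) Wed: |A| = 9, |A ∩ B| = 9; needs A ⊄ B (|A ∖ B| ≥ 1) — false.
(c) Mon: |A| = 5, |A ∩ B| = 1; needs |A ∖ B| = 4 — true.
(d) Fri: |A| = 6, |A ∩ B| = 6; needs A ⊄ B (|A ∖ B| ≥ 1) — false.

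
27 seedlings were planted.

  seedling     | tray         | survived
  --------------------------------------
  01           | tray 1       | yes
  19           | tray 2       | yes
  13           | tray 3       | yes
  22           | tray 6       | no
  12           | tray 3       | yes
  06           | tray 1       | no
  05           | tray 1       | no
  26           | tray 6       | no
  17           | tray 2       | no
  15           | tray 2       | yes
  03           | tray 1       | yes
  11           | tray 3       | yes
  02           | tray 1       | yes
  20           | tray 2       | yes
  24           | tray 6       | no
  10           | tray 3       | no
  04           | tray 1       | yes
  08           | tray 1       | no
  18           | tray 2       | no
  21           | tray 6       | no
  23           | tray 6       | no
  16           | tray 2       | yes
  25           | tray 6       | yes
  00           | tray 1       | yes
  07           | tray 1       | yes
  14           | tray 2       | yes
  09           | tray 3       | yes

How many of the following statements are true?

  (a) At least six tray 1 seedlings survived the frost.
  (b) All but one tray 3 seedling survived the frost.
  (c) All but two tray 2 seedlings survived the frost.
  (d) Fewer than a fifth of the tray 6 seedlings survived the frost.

4

(a) tray 1: |A| = 9, |A ∩ B| = 6; needs |A ∩ B| ≥ 6 — true.
(b) tray 3: |A| = 5, |A ∩ B| = 4; needs |A ∖ B| = 1 — true.
(c) tray 2: |A| = 7, |A ∩ B| = 5; needs |A ∖ B| = 2 — true.
(d) tray 6: |A| = 6, |A ∩ B| = 1; needs |A ∩ B| / |A| < 1/5 — true.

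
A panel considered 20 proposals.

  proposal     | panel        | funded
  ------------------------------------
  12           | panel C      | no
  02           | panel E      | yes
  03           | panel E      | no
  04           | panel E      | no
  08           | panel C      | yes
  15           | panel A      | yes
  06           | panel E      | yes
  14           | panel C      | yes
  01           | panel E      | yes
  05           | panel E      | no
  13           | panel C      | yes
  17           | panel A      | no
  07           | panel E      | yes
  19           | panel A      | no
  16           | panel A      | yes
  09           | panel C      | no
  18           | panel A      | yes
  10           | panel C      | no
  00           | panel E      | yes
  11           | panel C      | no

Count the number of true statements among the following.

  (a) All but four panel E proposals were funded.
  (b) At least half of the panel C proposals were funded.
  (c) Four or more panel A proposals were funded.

(a) panel E: |A| = 8, |A ∩ B| = 5; needs |A ∖ B| = 4 — false.
(b) panel C: |A| = 7, |A ∩ B| = 3; needs |A ∩ B| ≥ |A ∖ B| — false.
(c) panel A: |A| = 5, |A ∩ B| = 3; needs |A ∩ B| ≥ 4 — false.

0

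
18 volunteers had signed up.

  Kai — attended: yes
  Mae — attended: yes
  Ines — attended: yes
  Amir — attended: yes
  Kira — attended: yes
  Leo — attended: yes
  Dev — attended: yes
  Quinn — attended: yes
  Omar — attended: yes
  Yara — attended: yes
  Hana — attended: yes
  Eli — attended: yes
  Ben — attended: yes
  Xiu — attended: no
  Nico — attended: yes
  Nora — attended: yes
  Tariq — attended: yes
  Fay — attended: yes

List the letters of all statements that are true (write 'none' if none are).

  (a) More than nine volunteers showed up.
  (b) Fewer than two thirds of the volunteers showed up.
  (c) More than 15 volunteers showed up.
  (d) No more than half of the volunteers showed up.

|A| = 18, |A ∩ B| = 17, |A ∖ B| = 1.
(a) |A ∩ B| > 9: holds.
(b) |A ∩ B| / |A| < 2/3: fails.
(c) |A ∩ B| > 15: holds.
(d) |A ∩ B| ≤ |A ∖ B|: fails.

(a), (c)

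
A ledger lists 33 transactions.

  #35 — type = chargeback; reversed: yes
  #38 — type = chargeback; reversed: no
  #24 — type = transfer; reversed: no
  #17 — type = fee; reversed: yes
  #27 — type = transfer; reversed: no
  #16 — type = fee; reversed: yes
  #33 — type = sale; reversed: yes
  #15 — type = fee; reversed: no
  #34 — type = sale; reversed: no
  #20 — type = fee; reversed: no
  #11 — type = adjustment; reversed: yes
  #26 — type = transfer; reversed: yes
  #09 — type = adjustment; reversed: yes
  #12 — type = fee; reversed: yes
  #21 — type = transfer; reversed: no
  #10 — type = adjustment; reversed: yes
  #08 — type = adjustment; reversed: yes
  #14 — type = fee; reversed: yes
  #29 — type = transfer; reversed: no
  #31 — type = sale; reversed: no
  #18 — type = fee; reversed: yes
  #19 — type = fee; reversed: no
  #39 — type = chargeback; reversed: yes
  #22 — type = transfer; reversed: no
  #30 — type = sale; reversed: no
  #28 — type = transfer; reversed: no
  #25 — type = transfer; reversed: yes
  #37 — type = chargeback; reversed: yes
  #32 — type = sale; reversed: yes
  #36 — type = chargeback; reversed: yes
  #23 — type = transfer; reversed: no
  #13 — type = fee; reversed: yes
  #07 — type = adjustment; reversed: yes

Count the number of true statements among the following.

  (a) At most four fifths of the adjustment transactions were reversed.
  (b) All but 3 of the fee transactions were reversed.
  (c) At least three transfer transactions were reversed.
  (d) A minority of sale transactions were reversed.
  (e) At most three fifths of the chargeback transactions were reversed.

2

(a) adjustment: |A| = 5, |A ∩ B| = 5; needs |A ∩ B| / |A| ≤ 4/5 — false.
(b) fee: |A| = 9, |A ∩ B| = 6; needs |A ∖ B| = 3 — true.
(c) transfer: |A| = 9, |A ∩ B| = 2; needs |A ∩ B| ≥ 3 — false.
(d) sale: |A| = 5, |A ∩ B| = 2; needs |A ∩ B| < |A ∖ B| — true.
(e) chargeback: |A| = 5, |A ∩ B| = 4; needs |A ∩ B| / |A| ≤ 3/5 — false.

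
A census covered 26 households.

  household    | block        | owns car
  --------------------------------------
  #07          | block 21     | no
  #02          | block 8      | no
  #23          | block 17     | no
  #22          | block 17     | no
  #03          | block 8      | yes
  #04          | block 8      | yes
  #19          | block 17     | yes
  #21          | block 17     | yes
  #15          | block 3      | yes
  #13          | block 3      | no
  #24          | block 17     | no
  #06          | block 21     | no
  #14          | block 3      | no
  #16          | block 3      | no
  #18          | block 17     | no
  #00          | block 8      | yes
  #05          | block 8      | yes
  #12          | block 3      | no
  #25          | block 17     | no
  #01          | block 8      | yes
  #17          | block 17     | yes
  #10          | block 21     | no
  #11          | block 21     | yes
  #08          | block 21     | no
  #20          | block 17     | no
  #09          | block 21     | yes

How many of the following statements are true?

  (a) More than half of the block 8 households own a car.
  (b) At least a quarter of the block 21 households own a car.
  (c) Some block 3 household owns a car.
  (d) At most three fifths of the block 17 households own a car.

4

(a) block 8: |A| = 6, |A ∩ B| = 5; needs |A ∩ B| > |A ∖ B| — true.
(b) block 21: |A| = 6, |A ∩ B| = 2; needs |A ∩ B| / |A| ≥ 1/4 — true.
(c) block 3: |A| = 5, |A ∩ B| = 1; needs A ∩ B ≠ ∅ (|A ∩ B| ≥ 1) — true.
(d) block 17: |A| = 9, |A ∩ B| = 3; needs |A ∩ B| / |A| ≤ 3/5 — true.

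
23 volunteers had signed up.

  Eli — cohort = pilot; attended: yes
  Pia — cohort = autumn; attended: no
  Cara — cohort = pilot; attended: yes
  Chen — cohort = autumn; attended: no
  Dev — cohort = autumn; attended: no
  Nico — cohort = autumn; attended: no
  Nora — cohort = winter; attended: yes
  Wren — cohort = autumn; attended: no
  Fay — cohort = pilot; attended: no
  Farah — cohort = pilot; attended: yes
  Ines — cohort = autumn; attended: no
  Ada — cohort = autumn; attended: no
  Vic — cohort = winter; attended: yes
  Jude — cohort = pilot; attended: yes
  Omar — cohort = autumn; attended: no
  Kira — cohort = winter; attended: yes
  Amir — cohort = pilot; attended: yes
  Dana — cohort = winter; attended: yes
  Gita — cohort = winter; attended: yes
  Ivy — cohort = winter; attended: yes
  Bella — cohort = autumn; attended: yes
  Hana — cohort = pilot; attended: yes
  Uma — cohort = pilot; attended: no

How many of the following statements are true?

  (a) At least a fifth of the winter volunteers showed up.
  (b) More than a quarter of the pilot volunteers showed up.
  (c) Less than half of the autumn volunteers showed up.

3

(a) winter: |A| = 6, |A ∩ B| = 6; needs |A ∩ B| / |A| ≥ 1/5 — true.
(b) pilot: |A| = 8, |A ∩ B| = 6; needs |A ∩ B| / |A| > 1/4 — true.
(c) autumn: |A| = 9, |A ∩ B| = 1; needs |A ∩ B| < |A ∖ B| — true.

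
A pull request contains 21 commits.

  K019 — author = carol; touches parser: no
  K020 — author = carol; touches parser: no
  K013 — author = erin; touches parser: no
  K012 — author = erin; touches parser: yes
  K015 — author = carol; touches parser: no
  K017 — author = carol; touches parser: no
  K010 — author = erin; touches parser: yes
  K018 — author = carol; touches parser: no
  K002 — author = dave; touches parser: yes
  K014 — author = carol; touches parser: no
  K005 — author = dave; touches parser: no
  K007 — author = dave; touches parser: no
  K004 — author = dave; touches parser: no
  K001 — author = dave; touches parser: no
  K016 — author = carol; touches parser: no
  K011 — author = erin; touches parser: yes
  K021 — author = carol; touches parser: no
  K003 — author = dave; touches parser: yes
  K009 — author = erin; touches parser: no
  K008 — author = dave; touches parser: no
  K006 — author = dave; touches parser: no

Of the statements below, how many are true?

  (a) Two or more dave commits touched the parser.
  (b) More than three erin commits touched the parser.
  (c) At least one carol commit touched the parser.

1

(a) dave: |A| = 8, |A ∩ B| = 2; needs |A ∩ B| ≥ 2 — true.
(b) erin: |A| = 5, |A ∩ B| = 3; needs |A ∩ B| > 3 — false.
(c) carol: |A| = 8, |A ∩ B| = 0; needs A ∩ B ≠ ∅ (|A ∩ B| ≥ 1) — false.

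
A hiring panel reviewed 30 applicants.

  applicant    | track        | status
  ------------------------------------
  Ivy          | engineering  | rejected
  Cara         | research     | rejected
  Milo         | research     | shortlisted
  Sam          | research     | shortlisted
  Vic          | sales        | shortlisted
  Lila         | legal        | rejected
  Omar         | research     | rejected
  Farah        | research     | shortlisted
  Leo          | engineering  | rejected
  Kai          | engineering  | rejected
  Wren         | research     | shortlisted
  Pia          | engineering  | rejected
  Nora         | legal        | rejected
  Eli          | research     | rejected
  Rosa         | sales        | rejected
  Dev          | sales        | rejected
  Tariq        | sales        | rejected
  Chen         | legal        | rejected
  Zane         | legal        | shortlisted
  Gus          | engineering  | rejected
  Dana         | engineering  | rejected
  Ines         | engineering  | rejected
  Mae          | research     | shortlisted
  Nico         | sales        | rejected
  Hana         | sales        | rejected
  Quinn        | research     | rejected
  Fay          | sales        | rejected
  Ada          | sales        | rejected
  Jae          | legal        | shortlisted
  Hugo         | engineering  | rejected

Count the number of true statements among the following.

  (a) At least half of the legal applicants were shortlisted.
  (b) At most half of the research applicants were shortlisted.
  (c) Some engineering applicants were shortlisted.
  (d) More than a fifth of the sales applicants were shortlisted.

0

(a) legal: |A| = 5, |A ∩ B| = 2; needs |A ∩ B| ≥ |A ∖ B| — false.
(b) research: |A| = 9, |A ∩ B| = 5; needs |A ∩ B| ≤ |A ∖ B| — false.
(c) engineering: |A| = 8, |A ∩ B| = 0; needs A ∩ B ≠ ∅ (|A ∩ B| ≥ 1) — false.
(d) sales: |A| = 8, |A ∩ B| = 1; needs |A ∩ B| / |A| > 1/5 — false.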